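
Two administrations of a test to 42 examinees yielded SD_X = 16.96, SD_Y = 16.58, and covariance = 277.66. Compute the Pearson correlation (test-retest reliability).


r = cov(X,Y) / (SD_X * SD_Y)
r = 277.66 / (16.96 * 16.58)
r = 277.66 / 281.1968
r = 0.9874

0.9874


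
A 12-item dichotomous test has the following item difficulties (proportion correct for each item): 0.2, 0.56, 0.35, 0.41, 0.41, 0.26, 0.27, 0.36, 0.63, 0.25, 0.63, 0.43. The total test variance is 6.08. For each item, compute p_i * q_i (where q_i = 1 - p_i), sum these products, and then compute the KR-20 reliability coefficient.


For each item, compute p_i * q_i:
  Item 1: 0.2 * 0.8 = 0.16
  Item 2: 0.56 * 0.44 = 0.2464
  Item 3: 0.35 * 0.65 = 0.2275
  Item 4: 0.41 * 0.59 = 0.2419
  Item 5: 0.41 * 0.59 = 0.2419
  Item 6: 0.26 * 0.74 = 0.1924
  Item 7: 0.27 * 0.73 = 0.1971
  Item 8: 0.36 * 0.64 = 0.2304
  Item 9: 0.63 * 0.37 = 0.2331
  Item 10: 0.25 * 0.75 = 0.1875
  Item 11: 0.63 * 0.37 = 0.2331
  Item 12: 0.43 * 0.57 = 0.2451
Sum(p_i * q_i) = 0.16 + 0.2464 + 0.2275 + 0.2419 + 0.2419 + 0.1924 + 0.1971 + 0.2304 + 0.2331 + 0.1875 + 0.2331 + 0.2451 = 2.6364
KR-20 = (k/(k-1)) * (1 - Sum(p_i*q_i) / Var_total)
= (12/11) * (1 - 2.6364/6.08)
= 1.0909 * 0.5664
KR-20 = 0.6179

0.6179


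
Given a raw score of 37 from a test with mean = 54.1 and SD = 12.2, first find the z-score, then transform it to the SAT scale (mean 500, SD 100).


z = (X - mean) / SD = (37 - 54.1) / 12.2
z = -17.1 / 12.2
z = -1.4016
SAT-scale = SAT = 500 + 100z
Carry z at full precision (z = -17.1 / 12.2) into the conversion:
SAT-scale = 500 + 100 * (-17.1 / 12.2) = 500 + -1710 / 12.2
SAT-scale = 500 + -140.1639
SAT-scale = 359.8361

359.8361


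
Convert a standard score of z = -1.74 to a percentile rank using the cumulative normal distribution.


CDF(z) = 0.5 * (1 + erf(z/sqrt(2)))
erf(-1.2304) = -0.9181
CDF = 0.0409
Percentile rank = 0.0409 * 100 = 4.09

4.09


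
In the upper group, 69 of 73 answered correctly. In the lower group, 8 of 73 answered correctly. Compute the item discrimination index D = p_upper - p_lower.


p_upper = 69/73 = 0.9452
p_lower = 8/73 = 0.1096
D = 0.9452 - 0.1096 = 0.8356

0.8356


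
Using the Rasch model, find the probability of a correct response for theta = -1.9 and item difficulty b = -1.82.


theta - b = -1.9 - -1.82 = -0.08
exp(-(theta - b)) = exp(0.08) = 1.0833
P = 1 / (1 + 1.0833)
P = 0.48

0.48


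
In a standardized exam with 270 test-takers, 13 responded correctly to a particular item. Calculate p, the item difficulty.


Item difficulty p = number correct / total examinees
p = 13 / 270
p = 0.0481

0.0481


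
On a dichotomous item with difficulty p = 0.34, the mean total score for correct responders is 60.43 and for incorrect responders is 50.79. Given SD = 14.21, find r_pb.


q = 1 - p = 0.66
rpb = ((M1 - M0) / SD) * sqrt(p * q)
rpb = ((60.43 - 50.79) / 14.21) * sqrt(0.34 * 0.66)
rpb = 0.3214

0.3214


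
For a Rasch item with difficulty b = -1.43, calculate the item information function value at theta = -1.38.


P = 1/(1+exp(-(-1.38--1.43))) = 0.5125
I = P*(1-P) = 0.5125 * 0.4875
I = 0.2498

0.2498


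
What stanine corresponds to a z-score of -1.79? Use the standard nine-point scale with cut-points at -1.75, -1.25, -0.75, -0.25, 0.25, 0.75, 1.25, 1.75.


Stanine boundaries: [-1.75, -1.25, -0.75, -0.25, 0.25, 0.75, 1.25, 1.75]
z = -1.79
Check each boundary:
  z < -1.75
  z < -1.25
  z < -0.75
  z < -0.25
  z < 0.25
  z < 0.75
  z < 1.25
  z < 1.75
Highest qualifying boundary gives stanine = 1

1


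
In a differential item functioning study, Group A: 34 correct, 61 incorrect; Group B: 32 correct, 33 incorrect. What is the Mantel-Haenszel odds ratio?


Odds_A = 34/61 = 0.5574
Odds_B = 32/33 = 0.9697
OR = Odds_A / Odds_B = 0.5574 / 0.9697
Exactly, OR = (34 * 33) / (61 * 32) = 1122 / 1952
OR = 0.5748

0.5748


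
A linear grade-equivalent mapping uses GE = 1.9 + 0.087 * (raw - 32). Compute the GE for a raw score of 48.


raw - median = 48 - 32 = 16
slope * diff = 0.087 * 16 = 1.392
GE = 1.9 + 1.392
GE = 3.292

3.292


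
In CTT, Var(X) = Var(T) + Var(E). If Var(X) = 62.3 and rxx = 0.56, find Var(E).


var_true = rxx * var_obs = 0.56 * 62.3 = 34.888
var_error = var_obs - var_true
var_error = 62.3 - 34.888
var_error = 27.412

27.412


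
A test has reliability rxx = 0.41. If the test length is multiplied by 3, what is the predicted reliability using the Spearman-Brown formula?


r_new = (n * rxx) / (1 + (n-1) * rxx)
r_new = (3 * 0.41) / (1 + 2 * 0.41)
r_new = 1.23 / 1.82
r_new = 0.6758

0.6758


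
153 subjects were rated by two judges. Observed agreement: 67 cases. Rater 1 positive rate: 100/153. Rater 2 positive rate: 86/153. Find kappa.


P_o = 67/153 = 0.437908
P_e = (100*86 + 53*67) / 23409 = 0.519074
kappa = (P_o - P_e) / (1 - P_e)
kappa = (0.437908 - 0.519074) / (1 - 0.519074)
kappa = -0.1688

-0.1688


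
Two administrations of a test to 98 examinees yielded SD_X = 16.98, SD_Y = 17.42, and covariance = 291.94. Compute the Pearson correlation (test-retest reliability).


r = cov(X,Y) / (SD_X * SD_Y)
r = 291.94 / (16.98 * 17.42)
r = 291.94 / 295.7916
r = 0.987

0.987


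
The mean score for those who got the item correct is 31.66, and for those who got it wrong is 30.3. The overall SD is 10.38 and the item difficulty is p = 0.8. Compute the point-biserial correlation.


q = 1 - p = 0.2
rpb = ((M1 - M0) / SD) * sqrt(p * q)
rpb = ((31.66 - 30.3) / 10.38) * sqrt(0.8 * 0.2)
rpb = 0.0524

0.0524


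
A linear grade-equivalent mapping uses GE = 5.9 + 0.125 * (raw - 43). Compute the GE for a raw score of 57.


raw - median = 57 - 43 = 14
slope * diff = 0.125 * 14 = 1.75
GE = 5.9 + 1.75
GE = 7.65

7.65


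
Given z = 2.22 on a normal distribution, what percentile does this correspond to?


CDF(z) = 0.5 * (1 + erf(z/sqrt(2)))
erf(1.5698) = 0.9736
CDF = 0.9868
Percentile rank = 0.9868 * 100 = 98.68

98.68


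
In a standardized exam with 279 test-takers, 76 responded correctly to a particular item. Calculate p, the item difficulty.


Item difficulty p = number correct / total examinees
p = 76 / 279
p = 0.2724

0.2724


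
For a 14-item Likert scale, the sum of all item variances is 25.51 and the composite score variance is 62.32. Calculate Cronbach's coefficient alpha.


alpha = (k/(k-1)) * (1 - sum(si^2)/s_total^2)
= (14/13) * (1 - 25.51/62.32)
alpha = 0.6361

0.6361


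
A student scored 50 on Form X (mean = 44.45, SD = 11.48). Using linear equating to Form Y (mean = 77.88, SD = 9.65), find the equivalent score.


slope = SD_Y / SD_X = 9.65 / 11.48 ~ 0.8406
intercept = mean_Y - slope * mean_X = 77.88 - (9.65 / 11.48) * 44.45 ~ 40.5157
Y = slope * X + intercept. To avoid rounding drift from the rounded slope/intercept, evaluate the equivalent form Y = mean_Y + SD_Y * (X - mean_X) / SD_X at full precision:
Y = 77.88 + 9.65 * (50 - 44.45) / 11.48
Y = 77.88 + 9.65 * 5.55 / 11.48
Y = 77.88 + 53.5575 / 11.48
Y = 77.88 + 4.6653
Y = 82.5453

82.5453


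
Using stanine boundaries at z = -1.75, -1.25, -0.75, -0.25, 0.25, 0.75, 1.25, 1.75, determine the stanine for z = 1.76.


Stanine boundaries: [-1.75, -1.25, -0.75, -0.25, 0.25, 0.75, 1.25, 1.75]
z = 1.76
Check each boundary:
  z >= -1.75 -> could be stanine 2
  z >= -1.25 -> could be stanine 3
  z >= -0.75 -> could be stanine 4
  z >= -0.25 -> could be stanine 5
  z >= 0.25 -> could be stanine 6
  z >= 0.75 -> could be stanine 7
  z >= 1.25 -> could be stanine 8
  z >= 1.75 -> could be stanine 9
Highest qualifying boundary gives stanine = 9

9


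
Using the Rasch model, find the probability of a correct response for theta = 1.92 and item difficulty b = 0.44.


theta - b = 1.92 - 0.44 = 1.48
exp(-(theta - b)) = exp(-1.48) = 0.2276
P = 1 / (1 + 0.2276)
P = 0.8146

0.8146


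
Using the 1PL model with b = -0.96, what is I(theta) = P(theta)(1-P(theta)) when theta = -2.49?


P = 1/(1+exp(-(-2.49--0.96))) = 0.178
I = P*(1-P) = 0.178 * 0.822
I = 0.1463

0.1463


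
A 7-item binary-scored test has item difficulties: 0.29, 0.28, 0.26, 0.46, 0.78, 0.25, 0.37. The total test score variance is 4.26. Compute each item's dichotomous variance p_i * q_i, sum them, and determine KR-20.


For each item, compute p_i * q_i:
  Item 1: 0.29 * 0.71 = 0.2059
  Item 2: 0.28 * 0.72 = 0.2016
  Item 3: 0.26 * 0.74 = 0.1924
  Item 4: 0.46 * 0.54 = 0.2484
  Item 5: 0.78 * 0.22 = 0.1716
  Item 6: 0.25 * 0.75 = 0.1875
  Item 7: 0.37 * 0.63 = 0.2331
Sum(p_i * q_i) = 0.2059 + 0.2016 + 0.1924 + 0.2484 + 0.1716 + 0.1875 + 0.2331 = 1.4405
KR-20 = (k/(k-1)) * (1 - Sum(p_i*q_i) / Var_total)
= (7/6) * (1 - 1.4405/4.26)
= 1.1667 * 0.6619
KR-20 = 0.7722

0.7722


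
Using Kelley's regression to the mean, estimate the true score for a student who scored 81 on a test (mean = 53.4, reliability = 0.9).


T_est = rxx * X + (1 - rxx) * mean
T_est = 0.9 * 81 + 0.1 * 53.4
T_est = 72.9 + 5.34
T_est = 78.24

78.24


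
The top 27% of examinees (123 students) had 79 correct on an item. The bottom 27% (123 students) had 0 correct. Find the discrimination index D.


p_upper = 79/123 = 0.6423
p_lower = 0/123 = 0.0
D = 0.6423 - 0.0 = 0.6423

0.6423


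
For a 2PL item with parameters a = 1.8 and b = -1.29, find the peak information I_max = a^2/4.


For 2PL, max info at theta = b = -1.29
I_max = a^2 / 4 = 1.8^2 / 4
= 3.24 / 4
I_max = 0.81

0.81


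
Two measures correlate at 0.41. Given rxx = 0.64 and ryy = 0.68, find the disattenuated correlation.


r_corrected = rxy / sqrt(rxx * ryy)
= 0.41 / sqrt(0.64 * 0.68)
= 0.41 / sqrt(0.4352)
= 0.41 / 0.659697
r_corrected = 0.6215

0.6215


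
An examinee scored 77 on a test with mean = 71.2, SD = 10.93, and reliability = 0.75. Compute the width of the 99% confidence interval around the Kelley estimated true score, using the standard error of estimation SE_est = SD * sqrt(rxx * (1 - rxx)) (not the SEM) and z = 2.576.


True score estimate = 0.75*77 + 0.25*71.2 = 75.55
SE_est = SD * sqrt(rxx * (1 - rxx)) = 10.93 * sqrt(0.75 * 0.25) = 10.93 * sqrt(0.1875) = 4.732829
CI = T_est +/- z * SE_est, so width = 2 * z * SE_est = 2 * 2.576 * 4.732829
Width = 24.3835

24.3835


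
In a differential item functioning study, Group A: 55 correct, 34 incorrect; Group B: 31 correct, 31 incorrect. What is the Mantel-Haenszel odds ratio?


Odds_A = 55/34 = 1.6176
Odds_B = 31/31 = 1.0
OR = Odds_A / Odds_B = 1.6176 / 1.0
Exactly, OR = (55 * 31) / (34 * 31) = 1705 / 1054
OR = 1.6176

1.6176


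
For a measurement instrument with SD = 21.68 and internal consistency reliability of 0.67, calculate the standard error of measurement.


SEM = SD * sqrt(1 - rxx)
SEM = 21.68 * sqrt(1 - 0.67)
SEM = 21.68 * sqrt(0.33) = 21.68 * 0.574456
SEM = 12.4542

12.4542


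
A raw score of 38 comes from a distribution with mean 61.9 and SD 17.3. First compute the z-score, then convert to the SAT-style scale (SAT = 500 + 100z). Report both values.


z = (X - mean) / SD = (38 - 61.9) / 17.3
z = -23.9 / 17.3
z = -1.3815
SAT-scale = SAT = 500 + 100z
Carry z at full precision (z = -23.9 / 17.3) into the conversion:
SAT-scale = 500 + 100 * (-23.9 / 17.3) = 500 + -2390 / 17.3
SAT-scale = 500 + -138.1503
SAT-scale = 361.8497

361.8497


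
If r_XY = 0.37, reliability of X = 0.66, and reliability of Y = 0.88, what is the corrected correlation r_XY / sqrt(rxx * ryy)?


r_corrected = rxy / sqrt(rxx * ryy)
= 0.37 / sqrt(0.66 * 0.88)
= 0.37 / sqrt(0.5808)
= 0.37 / 0.762102
r_corrected = 0.4855

0.4855


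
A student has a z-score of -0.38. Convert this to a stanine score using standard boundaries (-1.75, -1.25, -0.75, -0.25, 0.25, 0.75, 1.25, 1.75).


Stanine boundaries: [-1.75, -1.25, -0.75, -0.25, 0.25, 0.75, 1.25, 1.75]
z = -0.38
Check each boundary:
  z >= -1.75 -> could be stanine 2
  z >= -1.25 -> could be stanine 3
  z >= -0.75 -> could be stanine 4
  z < -0.25
  z < 0.25
  z < 0.75
  z < 1.25
  z < 1.75
Highest qualifying boundary gives stanine = 4

4


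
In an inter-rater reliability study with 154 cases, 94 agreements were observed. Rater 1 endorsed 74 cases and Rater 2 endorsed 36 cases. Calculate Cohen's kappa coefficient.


P_o = 94/154 = 0.61039
P_e = (74*36 + 80*118) / 23716 = 0.510373
kappa = (P_o - P_e) / (1 - P_e)
kappa = (0.61039 - 0.510373) / (1 - 0.510373)
kappa = 0.2043

0.2043


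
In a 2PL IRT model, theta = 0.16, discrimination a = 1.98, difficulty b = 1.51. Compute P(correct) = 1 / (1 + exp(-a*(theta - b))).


a*(theta - b) = 1.98 * (0.16 - 1.51) = -2.673
exp(--2.673) = 14.4834
P = 1 / (1 + 14.4834)
P = 0.0646

0.0646


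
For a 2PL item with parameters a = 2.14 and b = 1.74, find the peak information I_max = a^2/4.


For 2PL, max info at theta = b = 1.74
I_max = a^2 / 4 = 2.14^2 / 4
= 4.5796 / 4
I_max = 1.1449

1.1449


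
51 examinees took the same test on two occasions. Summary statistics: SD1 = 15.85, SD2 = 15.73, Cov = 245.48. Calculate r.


r = cov(X,Y) / (SD_X * SD_Y)
r = 245.48 / (15.85 * 15.73)
r = 245.48 / 249.3205
r = 0.9846

0.9846


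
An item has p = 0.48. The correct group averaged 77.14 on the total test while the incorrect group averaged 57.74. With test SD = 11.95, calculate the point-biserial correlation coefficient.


q = 1 - p = 0.52
rpb = ((M1 - M0) / SD) * sqrt(p * q)
rpb = ((77.14 - 57.74) / 11.95) * sqrt(0.48 * 0.52)
rpb = 0.8111

0.8111


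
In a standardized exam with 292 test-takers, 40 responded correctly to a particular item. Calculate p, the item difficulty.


Item difficulty p = number correct / total examinees
p = 40 / 292
p = 0.137

0.137


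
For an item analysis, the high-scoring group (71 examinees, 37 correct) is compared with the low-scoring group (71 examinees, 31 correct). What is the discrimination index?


p_upper = 37/71 = 0.5211
p_lower = 31/71 = 0.4366
D = 0.5211 - 0.4366 = 0.0845

0.0845


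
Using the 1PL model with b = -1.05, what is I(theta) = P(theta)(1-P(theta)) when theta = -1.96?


P = 1/(1+exp(-(-1.96--1.05))) = 0.287
I = P*(1-P) = 0.287 * 0.713
I = 0.2046

0.2046


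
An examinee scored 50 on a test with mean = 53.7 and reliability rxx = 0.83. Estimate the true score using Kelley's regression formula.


T_est = rxx * X + (1 - rxx) * mean
T_est = 0.83 * 50 + 0.17 * 53.7
T_est = 41.5 + 9.129
T_est = 50.629

50.629


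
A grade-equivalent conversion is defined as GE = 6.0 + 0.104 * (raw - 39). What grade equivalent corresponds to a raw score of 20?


raw - median = 20 - 39 = -19
slope * diff = 0.104 * -19 = -1.976
GE = 6.0 + -1.976
GE = 4.024

4.024


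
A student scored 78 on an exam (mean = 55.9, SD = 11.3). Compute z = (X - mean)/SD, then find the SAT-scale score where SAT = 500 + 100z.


z = (X - mean) / SD = (78 - 55.9) / 11.3
z = 22.1 / 11.3
z = 1.9558
SAT-scale = SAT = 500 + 100z
Carry z at full precision (z = 22.1 / 11.3) into the conversion:
SAT-scale = 500 + 100 * (22.1 / 11.3) = 500 + 2210 / 11.3
SAT-scale = 500 + 195.5752
SAT-scale = 695.5752

695.5752


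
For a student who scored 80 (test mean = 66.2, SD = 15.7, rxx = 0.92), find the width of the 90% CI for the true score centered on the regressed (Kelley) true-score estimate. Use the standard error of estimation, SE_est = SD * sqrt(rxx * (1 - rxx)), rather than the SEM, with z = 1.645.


True score estimate = 0.92*80 + 0.08*66.2 = 78.896
SE_est = SD * sqrt(rxx * (1 - rxx)) = 15.7 * sqrt(0.92 * 0.08) = 15.7 * sqrt(0.0736) = 4.259303
CI = T_est +/- z * SE_est, so width = 2 * z * SE_est = 2 * 1.645 * 4.259303
Width = 14.0131

14.0131


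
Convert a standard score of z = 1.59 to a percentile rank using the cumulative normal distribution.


CDF(z) = 0.5 * (1 + erf(z/sqrt(2)))
erf(1.1243) = 0.8882
CDF = 0.9441
Percentile rank = 0.9441 * 100 = 94.41

94.41


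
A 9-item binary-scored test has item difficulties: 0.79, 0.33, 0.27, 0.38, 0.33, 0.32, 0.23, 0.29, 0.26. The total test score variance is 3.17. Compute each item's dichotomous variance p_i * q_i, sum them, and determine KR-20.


For each item, compute p_i * q_i:
  Item 1: 0.79 * 0.21 = 0.1659
  Item 2: 0.33 * 0.67 = 0.2211
  Item 3: 0.27 * 0.73 = 0.1971
  Item 4: 0.38 * 0.62 = 0.2356
  Item 5: 0.33 * 0.67 = 0.2211
  Item 6: 0.32 * 0.68 = 0.2176
  Item 7: 0.23 * 0.77 = 0.1771
  Item 8: 0.29 * 0.71 = 0.2059
  Item 9: 0.26 * 0.74 = 0.1924
Sum(p_i * q_i) = 0.1659 + 0.2211 + 0.1971 + 0.2356 + 0.2211 + 0.2176 + 0.1771 + 0.2059 + 0.1924 = 1.8338
KR-20 = (k/(k-1)) * (1 - Sum(p_i*q_i) / Var_total)
= (9/8) * (1 - 1.8338/3.17)
= 1.125 * 0.4215
KR-20 = 0.4742

0.4742


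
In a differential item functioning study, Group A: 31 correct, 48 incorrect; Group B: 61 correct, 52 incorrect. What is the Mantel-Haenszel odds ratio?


Odds_A = 31/48 = 0.6458
Odds_B = 61/52 = 1.1731
OR = Odds_A / Odds_B = 0.6458 / 1.1731
Exactly, OR = (31 * 52) / (48 * 61) = 1612 / 2928
OR = 0.5505

0.5505


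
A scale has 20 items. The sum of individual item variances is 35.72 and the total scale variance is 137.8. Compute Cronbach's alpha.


alpha = (k/(k-1)) * (1 - sum(si^2)/s_total^2)
= (20/19) * (1 - 35.72/137.8)
alpha = 0.7798

0.7798


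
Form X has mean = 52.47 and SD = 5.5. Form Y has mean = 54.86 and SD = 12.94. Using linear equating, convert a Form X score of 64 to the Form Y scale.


slope = SD_Y / SD_X = 12.94 / 5.5 ~ 2.3527
intercept = mean_Y - slope * mean_X = 54.86 - (12.94 / 5.5) * 52.47 ~ -68.5876
Y = slope * X + intercept. To avoid rounding drift from the rounded slope/intercept, evaluate the equivalent form Y = mean_Y + SD_Y * (X - mean_X) / SD_X at full precision:
Y = 54.86 + 12.94 * (64 - 52.47) / 5.5
Y = 54.86 + 12.94 * 11.53 / 5.5
Y = 54.86 + 149.1982 / 5.5
Y = 54.86 + 27.1269
Y = 81.9869

81.9869


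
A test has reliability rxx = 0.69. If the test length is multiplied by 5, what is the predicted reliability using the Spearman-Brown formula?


r_new = (n * rxx) / (1 + (n-1) * rxx)
r_new = (5 * 0.69) / (1 + 4 * 0.69)
r_new = 3.45 / 3.76
r_new = 0.9176

0.9176


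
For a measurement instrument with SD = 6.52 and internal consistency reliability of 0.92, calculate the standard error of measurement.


SEM = SD * sqrt(1 - rxx)
SEM = 6.52 * sqrt(1 - 0.92)
SEM = 6.52 * sqrt(0.08) = 6.52 * 0.282843
SEM = 1.8441

1.8441


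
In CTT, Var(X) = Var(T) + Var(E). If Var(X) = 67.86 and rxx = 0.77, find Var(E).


var_true = rxx * var_obs = 0.77 * 67.86 = 52.2522
var_error = var_obs - var_true
var_error = 67.86 - 52.2522
var_error = 15.6078

15.6078


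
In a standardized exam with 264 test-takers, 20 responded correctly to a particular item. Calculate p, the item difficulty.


Item difficulty p = number correct / total examinees
p = 20 / 264
p = 0.0758

0.0758


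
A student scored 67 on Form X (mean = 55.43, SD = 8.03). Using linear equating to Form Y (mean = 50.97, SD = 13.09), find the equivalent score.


slope = SD_Y / SD_X = 13.09 / 8.03 ~ 1.6301
intercept = mean_Y - slope * mean_X = 50.97 - (13.09 / 8.03) * 55.43 ~ -39.3885
Y = slope * X + intercept. To avoid rounding drift from the rounded slope/intercept, evaluate the equivalent form Y = mean_Y + SD_Y * (X - mean_X) / SD_X at full precision:
Y = 50.97 + 13.09 * (67 - 55.43) / 8.03
Y = 50.97 + 13.09 * 11.57 / 8.03
Y = 50.97 + 151.4513 / 8.03
Y = 50.97 + 18.8607
Y = 69.8307

69.8307


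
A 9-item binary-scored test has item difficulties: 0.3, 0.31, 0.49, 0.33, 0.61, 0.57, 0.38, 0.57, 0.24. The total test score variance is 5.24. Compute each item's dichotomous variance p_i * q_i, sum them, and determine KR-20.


For each item, compute p_i * q_i:
  Item 1: 0.3 * 0.7 = 0.21
  Item 2: 0.31 * 0.69 = 0.2139
  Item 3: 0.49 * 0.51 = 0.2499
  Item 4: 0.33 * 0.67 = 0.2211
  Item 5: 0.61 * 0.39 = 0.2379
  Item 6: 0.57 * 0.43 = 0.2451
  Item 7: 0.38 * 0.62 = 0.2356
  Item 8: 0.57 * 0.43 = 0.2451
  Item 9: 0.24 * 0.76 = 0.1824
Sum(p_i * q_i) = 0.21 + 0.2139 + 0.2499 + 0.2211 + 0.2379 + 0.2451 + 0.2356 + 0.2451 + 0.1824 = 2.041
KR-20 = (k/(k-1)) * (1 - Sum(p_i*q_i) / Var_total)
= (9/8) * (1 - 2.041/5.24)
= 1.125 * 0.6105
KR-20 = 0.6868

0.6868


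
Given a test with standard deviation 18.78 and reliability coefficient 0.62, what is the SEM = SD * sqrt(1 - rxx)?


SEM = SD * sqrt(1 - rxx)
SEM = 18.78 * sqrt(1 - 0.62)
SEM = 18.78 * sqrt(0.38) = 18.78 * 0.616441
SEM = 11.5768

11.5768


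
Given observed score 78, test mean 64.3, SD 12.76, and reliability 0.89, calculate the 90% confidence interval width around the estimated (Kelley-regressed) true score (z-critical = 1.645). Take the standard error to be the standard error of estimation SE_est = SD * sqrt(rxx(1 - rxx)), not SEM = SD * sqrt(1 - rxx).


True score estimate = 0.89*78 + 0.11*64.3 = 76.493
SE_est = SD * sqrt(rxx * (1 - rxx)) = 12.76 * sqrt(0.89 * 0.11) = 12.76 * sqrt(0.0979) = 3.992473
CI = T_est +/- z * SE_est, so width = 2 * z * SE_est = 2 * 1.645 * 3.992473
Width = 13.1352

13.1352


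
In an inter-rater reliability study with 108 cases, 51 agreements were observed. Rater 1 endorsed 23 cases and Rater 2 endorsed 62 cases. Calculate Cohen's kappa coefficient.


P_o = 51/108 = 0.472222
P_e = (23*62 + 85*46) / 11664 = 0.457476
kappa = (P_o - P_e) / (1 - P_e)
kappa = (0.472222 - 0.457476) / (1 - 0.457476)
kappa = 0.0272

0.0272


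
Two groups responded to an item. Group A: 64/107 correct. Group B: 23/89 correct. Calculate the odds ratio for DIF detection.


Odds_A = 64/43 = 1.4884
Odds_B = 23/66 = 0.3485
OR = Odds_A / Odds_B = 1.4884 / 0.3485
Exactly, OR = (64 * 66) / (43 * 23) = 4224 / 989
OR = 4.271

4.271


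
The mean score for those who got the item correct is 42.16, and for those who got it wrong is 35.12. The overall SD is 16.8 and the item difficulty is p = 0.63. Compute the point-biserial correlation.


q = 1 - p = 0.37
rpb = ((M1 - M0) / SD) * sqrt(p * q)
rpb = ((42.16 - 35.12) / 16.8) * sqrt(0.63 * 0.37)
rpb = 0.2023

0.2023


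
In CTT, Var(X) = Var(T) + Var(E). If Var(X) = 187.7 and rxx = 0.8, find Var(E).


var_true = rxx * var_obs = 0.8 * 187.7 = 150.16
var_error = var_obs - var_true
var_error = 187.7 - 150.16
var_error = 37.54

37.54


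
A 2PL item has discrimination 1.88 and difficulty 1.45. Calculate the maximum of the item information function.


For 2PL, max info at theta = b = 1.45
I_max = a^2 / 4 = 1.88^2 / 4
= 3.5344 / 4
I_max = 0.8836

0.8836


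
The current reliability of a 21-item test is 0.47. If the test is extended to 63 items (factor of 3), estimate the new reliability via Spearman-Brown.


r_new = (n * rxx) / (1 + (n-1) * rxx)
r_new = (3 * 0.47) / (1 + 2 * 0.47)
r_new = 1.41 / 1.94
r_new = 0.7268

0.7268


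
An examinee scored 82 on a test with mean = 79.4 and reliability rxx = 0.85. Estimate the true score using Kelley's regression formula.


T_est = rxx * X + (1 - rxx) * mean
T_est = 0.85 * 82 + 0.15 * 79.4
T_est = 69.7 + 11.91
T_est = 81.61

81.61


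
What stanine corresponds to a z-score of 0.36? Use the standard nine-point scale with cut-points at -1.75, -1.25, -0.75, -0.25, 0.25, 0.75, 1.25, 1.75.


Stanine boundaries: [-1.75, -1.25, -0.75, -0.25, 0.25, 0.75, 1.25, 1.75]
z = 0.36
Check each boundary:
  z >= -1.75 -> could be stanine 2
  z >= -1.25 -> could be stanine 3
  z >= -0.75 -> could be stanine 4
  z >= -0.25 -> could be stanine 5
  z >= 0.25 -> could be stanine 6
  z < 0.75
  z < 1.25
  z < 1.75
Highest qualifying boundary gives stanine = 6

6


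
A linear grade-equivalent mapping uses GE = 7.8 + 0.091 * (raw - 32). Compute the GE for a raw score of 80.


raw - median = 80 - 32 = 48
slope * diff = 0.091 * 48 = 4.368
GE = 7.8 + 4.368
GE = 12.168

12.168


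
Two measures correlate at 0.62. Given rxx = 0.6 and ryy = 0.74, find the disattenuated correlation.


r_corrected = rxy / sqrt(rxx * ryy)
= 0.62 / sqrt(0.6 * 0.74)
= 0.62 / sqrt(0.444)
= 0.62 / 0.666333
r_corrected = 0.9305

0.9305


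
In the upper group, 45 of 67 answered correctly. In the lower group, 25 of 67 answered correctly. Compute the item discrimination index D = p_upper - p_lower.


p_upper = 45/67 = 0.6716
p_lower = 25/67 = 0.3731
D = 0.6716 - 0.3731 = 0.2985

0.2985


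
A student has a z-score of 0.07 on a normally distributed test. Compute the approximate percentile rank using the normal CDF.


CDF(z) = 0.5 * (1 + erf(z/sqrt(2)))
erf(0.0495) = 0.0558
CDF = 0.5279
Percentile rank = 0.5279 * 100 = 52.79

52.79


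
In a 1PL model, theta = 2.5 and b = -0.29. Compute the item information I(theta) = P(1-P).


P = 1/(1+exp(-(2.5--0.29))) = 0.9421
I = P*(1-P) = 0.9421 * 0.0579
I = 0.0545

0.0545


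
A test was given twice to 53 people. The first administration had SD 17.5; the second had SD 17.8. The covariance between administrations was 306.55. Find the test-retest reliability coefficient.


r = cov(X,Y) / (SD_X * SD_Y)
r = 306.55 / (17.5 * 17.8)
r = 306.55 / 311.5
r = 0.9841

0.9841


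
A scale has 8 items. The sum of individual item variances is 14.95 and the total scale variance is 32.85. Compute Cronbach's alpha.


alpha = (k/(k-1)) * (1 - sum(si^2)/s_total^2)
= (8/7) * (1 - 14.95/32.85)
alpha = 0.6227

0.6227


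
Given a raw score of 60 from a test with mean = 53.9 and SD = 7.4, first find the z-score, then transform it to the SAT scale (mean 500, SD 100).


z = (X - mean) / SD = (60 - 53.9) / 7.4
z = 6.1 / 7.4
z = 0.8243
SAT-scale = SAT = 500 + 100z
Carry z at full precision (z = 6.1 / 7.4) into the conversion:
SAT-scale = 500 + 100 * (6.1 / 7.4) = 500 + 610 / 7.4
SAT-scale = 500 + 82.4324
SAT-scale = 582.4324

582.4324


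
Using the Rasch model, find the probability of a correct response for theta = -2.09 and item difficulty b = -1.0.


theta - b = -2.09 - -1.0 = -1.09
exp(-(theta - b)) = exp(1.09) = 2.9743
P = 1 / (1 + 2.9743)
P = 0.2516

0.2516


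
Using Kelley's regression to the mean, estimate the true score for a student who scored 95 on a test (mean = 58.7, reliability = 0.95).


T_est = rxx * X + (1 - rxx) * mean
T_est = 0.95 * 95 + 0.05 * 58.7
T_est = 90.25 + 2.935
T_est = 93.185

93.185


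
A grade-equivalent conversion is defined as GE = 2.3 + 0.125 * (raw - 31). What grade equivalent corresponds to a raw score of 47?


raw - median = 47 - 31 = 16
slope * diff = 0.125 * 16 = 2.0
GE = 2.3 + 2.0
GE = 4.3

4.3


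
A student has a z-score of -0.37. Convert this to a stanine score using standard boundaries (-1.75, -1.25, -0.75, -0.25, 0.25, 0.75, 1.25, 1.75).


Stanine boundaries: [-1.75, -1.25, -0.75, -0.25, 0.25, 0.75, 1.25, 1.75]
z = -0.37
Check each boundary:
  z >= -1.75 -> could be stanine 2
  z >= -1.25 -> could be stanine 3
  z >= -0.75 -> could be stanine 4
  z < -0.25
  z < 0.25
  z < 0.75
  z < 1.25
  z < 1.75
Highest qualifying boundary gives stanine = 4

4


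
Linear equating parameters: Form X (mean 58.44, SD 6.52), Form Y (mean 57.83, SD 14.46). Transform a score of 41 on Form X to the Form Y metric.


slope = SD_Y / SD_X = 14.46 / 6.52 ~ 2.2178
intercept = mean_Y - slope * mean_X = 57.83 - (14.46 / 6.52) * 58.44 ~ -71.7777
Y = slope * X + intercept. To avoid rounding drift from the rounded slope/intercept, evaluate the equivalent form Y = mean_Y + SD_Y * (X - mean_X) / SD_X at full precision:
Y = 57.83 + 14.46 * (41 - 58.44) / 6.52
Y = 57.83 - 14.46 * 17.44 / 6.52
Y = 57.83 - 252.1824 / 6.52
Y = 57.83 - 38.6783
Y = 19.1517

19.1517


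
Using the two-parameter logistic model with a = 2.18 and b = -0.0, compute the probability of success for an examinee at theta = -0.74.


a*(theta - b) = 2.18 * (-0.74 - -0.0) = -1.6132
exp(--1.6132) = 5.0188
P = 1 / (1 + 5.0188)
P = 0.1661

0.1661


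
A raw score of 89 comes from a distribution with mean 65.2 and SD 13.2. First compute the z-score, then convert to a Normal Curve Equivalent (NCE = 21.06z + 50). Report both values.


z = (X - mean) / SD = (89 - 65.2) / 13.2
z = 23.8 / 13.2
z = 1.803
NCE = NCE = 21.06z + 50
Carry z at full precision (z = 23.8 / 13.2) into the conversion:
NCE = 21.06 * (23.8 / 13.2) + 50 = 501.228 / 13.2 + 50
NCE = 37.9718 + 50
NCE = 87.9718

87.9718


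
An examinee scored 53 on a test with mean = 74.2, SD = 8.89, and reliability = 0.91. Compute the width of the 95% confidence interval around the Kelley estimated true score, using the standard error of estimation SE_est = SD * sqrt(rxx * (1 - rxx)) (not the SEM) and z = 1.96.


True score estimate = 0.91*53 + 0.09*74.2 = 54.908
SE_est = SD * sqrt(rxx * (1 - rxx)) = 8.89 * sqrt(0.91 * 0.09) = 8.89 * sqrt(0.0819) = 2.544156
CI = T_est +/- z * SE_est, so width = 2 * z * SE_est = 2 * 1.96 * 2.544156
Width = 9.9731

9.9731


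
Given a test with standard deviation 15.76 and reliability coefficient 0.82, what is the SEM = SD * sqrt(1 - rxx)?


SEM = SD * sqrt(1 - rxx)
SEM = 15.76 * sqrt(1 - 0.82)
SEM = 15.76 * sqrt(0.18) = 15.76 * 0.424264
SEM = 6.6864

6.6864


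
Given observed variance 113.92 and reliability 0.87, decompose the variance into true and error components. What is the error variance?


var_true = rxx * var_obs = 0.87 * 113.92 = 99.1104
var_error = var_obs - var_true
var_error = 113.92 - 99.1104
var_error = 14.8096

14.8096


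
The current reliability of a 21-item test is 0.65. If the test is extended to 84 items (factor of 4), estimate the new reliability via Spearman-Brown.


r_new = (n * rxx) / (1 + (n-1) * rxx)
r_new = (4 * 0.65) / (1 + 3 * 0.65)
r_new = 2.6 / 2.95
r_new = 0.8814

0.8814


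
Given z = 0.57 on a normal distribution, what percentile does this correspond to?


CDF(z) = 0.5 * (1 + erf(z/sqrt(2)))
erf(0.4031) = 0.4313
CDF = 0.7157
Percentile rank = 0.7157 * 100 = 71.57

71.57


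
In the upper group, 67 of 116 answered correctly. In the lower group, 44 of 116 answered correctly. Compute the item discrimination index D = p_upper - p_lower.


p_upper = 67/116 = 0.5776
p_lower = 44/116 = 0.3793
D = 0.5776 - 0.3793 = 0.1983

0.1983


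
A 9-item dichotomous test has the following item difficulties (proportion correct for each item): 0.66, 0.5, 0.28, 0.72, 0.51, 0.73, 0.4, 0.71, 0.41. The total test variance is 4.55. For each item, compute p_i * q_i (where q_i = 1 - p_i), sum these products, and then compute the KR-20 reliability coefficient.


For each item, compute p_i * q_i:
  Item 1: 0.66 * 0.34 = 0.2244
  Item 2: 0.5 * 0.5 = 0.25
  Item 3: 0.28 * 0.72 = 0.2016
  Item 4: 0.72 * 0.28 = 0.2016
  Item 5: 0.51 * 0.49 = 0.2499
  Item 6: 0.73 * 0.27 = 0.1971
  Item 7: 0.4 * 0.6 = 0.24
  Item 8: 0.71 * 0.29 = 0.2059
  Item 9: 0.41 * 0.59 = 0.2419
Sum(p_i * q_i) = 0.2244 + 0.25 + 0.2016 + 0.2016 + 0.2499 + 0.1971 + 0.24 + 0.2059 + 0.2419 = 2.0124
KR-20 = (k/(k-1)) * (1 - Sum(p_i*q_i) / Var_total)
= (9/8) * (1 - 2.0124/4.55)
= 1.125 * 0.5577
KR-20 = 0.6274

0.6274


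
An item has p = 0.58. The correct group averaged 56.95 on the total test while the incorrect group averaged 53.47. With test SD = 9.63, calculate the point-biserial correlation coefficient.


q = 1 - p = 0.42
rpb = ((M1 - M0) / SD) * sqrt(p * q)
rpb = ((56.95 - 53.47) / 9.63) * sqrt(0.58 * 0.42)
rpb = 0.1784

0.1784


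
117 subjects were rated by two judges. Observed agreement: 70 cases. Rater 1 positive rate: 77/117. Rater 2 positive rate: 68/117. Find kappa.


P_o = 70/117 = 0.598291
P_e = (77*68 + 40*49) / 13689 = 0.525678
kappa = (P_o - P_e) / (1 - P_e)
kappa = (0.598291 - 0.525678) / (1 - 0.525678)
kappa = 0.1531

0.1531


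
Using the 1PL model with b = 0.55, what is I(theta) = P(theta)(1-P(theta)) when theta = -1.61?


P = 1/(1+exp(-(-1.61-0.55))) = 0.1034
I = P*(1-P) = 0.1034 * 0.8966
I = 0.0927

0.0927


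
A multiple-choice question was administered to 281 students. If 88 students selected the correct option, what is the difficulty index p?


Item difficulty p = number correct / total examinees
p = 88 / 281
p = 0.3132

0.3132


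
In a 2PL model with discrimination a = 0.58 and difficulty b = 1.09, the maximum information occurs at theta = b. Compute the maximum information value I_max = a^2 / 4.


For 2PL, max info at theta = b = 1.09
I_max = a^2 / 4 = 0.58^2 / 4
= 0.3364 / 4
I_max = 0.0841

0.0841


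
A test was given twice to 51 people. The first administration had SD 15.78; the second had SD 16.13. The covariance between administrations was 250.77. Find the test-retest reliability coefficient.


r = cov(X,Y) / (SD_X * SD_Y)
r = 250.77 / (15.78 * 16.13)
r = 250.77 / 254.5314
r = 0.9852

0.9852


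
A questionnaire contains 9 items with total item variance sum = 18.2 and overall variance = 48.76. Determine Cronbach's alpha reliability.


alpha = (k/(k-1)) * (1 - sum(si^2)/s_total^2)
= (9/8) * (1 - 18.2/48.76)
alpha = 0.7051

0.7051


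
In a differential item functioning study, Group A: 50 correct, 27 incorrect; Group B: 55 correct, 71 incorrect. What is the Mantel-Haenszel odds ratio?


Odds_A = 50/27 = 1.8519
Odds_B = 55/71 = 0.7746
OR = Odds_A / Odds_B = 1.8519 / 0.7746
Exactly, OR = (50 * 71) / (27 * 55) = 3550 / 1485
OR = 2.3906

2.3906


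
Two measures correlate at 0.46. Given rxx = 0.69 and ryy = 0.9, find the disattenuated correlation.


r_corrected = rxy / sqrt(rxx * ryy)
= 0.46 / sqrt(0.69 * 0.9)
= 0.46 / sqrt(0.621)
= 0.46 / 0.788036
r_corrected = 0.5837

0.5837


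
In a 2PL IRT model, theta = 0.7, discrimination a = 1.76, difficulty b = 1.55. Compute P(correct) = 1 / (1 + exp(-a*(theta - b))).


a*(theta - b) = 1.76 * (0.7 - 1.55) = -1.496
exp(--1.496) = 4.4638
P = 1 / (1 + 4.4638)
P = 0.183

0.183


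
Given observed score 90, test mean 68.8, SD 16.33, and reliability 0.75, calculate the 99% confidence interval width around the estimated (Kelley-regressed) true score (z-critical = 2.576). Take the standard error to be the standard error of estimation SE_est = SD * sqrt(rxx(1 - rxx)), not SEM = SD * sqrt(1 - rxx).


True score estimate = 0.75*90 + 0.25*68.8 = 84.7
SE_est = SD * sqrt(rxx * (1 - rxx)) = 16.33 * sqrt(0.75 * 0.25) = 16.33 * sqrt(0.1875) = 7.071097
CI = T_est +/- z * SE_est, so width = 2 * z * SE_est = 2 * 2.576 * 7.071097
Width = 36.4303

36.4303


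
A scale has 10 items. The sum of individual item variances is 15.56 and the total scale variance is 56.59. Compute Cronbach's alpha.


alpha = (k/(k-1)) * (1 - sum(si^2)/s_total^2)
= (10/9) * (1 - 15.56/56.59)
alpha = 0.8056

0.8056


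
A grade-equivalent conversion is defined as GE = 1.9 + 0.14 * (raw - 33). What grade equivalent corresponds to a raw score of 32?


raw - median = 32 - 33 = -1
slope * diff = 0.14 * -1 = -0.14
GE = 1.9 + -0.14
GE = 1.76

1.76


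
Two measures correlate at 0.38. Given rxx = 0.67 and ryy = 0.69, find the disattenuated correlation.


r_corrected = rxy / sqrt(rxx * ryy)
= 0.38 / sqrt(0.67 * 0.69)
= 0.38 / sqrt(0.4623)
= 0.38 / 0.679926
r_corrected = 0.5589

0.5589


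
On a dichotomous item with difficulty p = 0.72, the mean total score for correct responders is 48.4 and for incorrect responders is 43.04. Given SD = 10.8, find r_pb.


q = 1 - p = 0.28
rpb = ((M1 - M0) / SD) * sqrt(p * q)
rpb = ((48.4 - 43.04) / 10.8) * sqrt(0.72 * 0.28)
rpb = 0.2228

0.2228


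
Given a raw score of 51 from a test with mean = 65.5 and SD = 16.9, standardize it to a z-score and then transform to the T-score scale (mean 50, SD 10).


z = (X - mean) / SD = (51 - 65.5) / 16.9
z = -14.5 / 16.9
z = -0.858
T-score = T = 50 + 10z
Carry z at full precision (z = -14.5 / 16.9) into the conversion:
T-score = 50 + 10 * (-14.5 / 16.9) = 50 + -145 / 16.9
T-score = 50 + -8.5799
T-score = 41.4201

41.4201


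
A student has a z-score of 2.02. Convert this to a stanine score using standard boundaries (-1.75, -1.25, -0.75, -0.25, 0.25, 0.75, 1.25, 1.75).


Stanine boundaries: [-1.75, -1.25, -0.75, -0.25, 0.25, 0.75, 1.25, 1.75]
z = 2.02
Check each boundary:
  z >= -1.75 -> could be stanine 2
  z >= -1.25 -> could be stanine 3
  z >= -0.75 -> could be stanine 4
  z >= -0.25 -> could be stanine 5
  z >= 0.25 -> could be stanine 6
  z >= 0.75 -> could be stanine 7
  z >= 1.25 -> could be stanine 8
  z >= 1.75 -> could be stanine 9
Highest qualifying boundary gives stanine = 9

9


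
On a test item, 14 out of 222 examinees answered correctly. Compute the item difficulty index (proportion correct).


Item difficulty p = number correct / total examinees
p = 14 / 222
p = 0.0631

0.0631


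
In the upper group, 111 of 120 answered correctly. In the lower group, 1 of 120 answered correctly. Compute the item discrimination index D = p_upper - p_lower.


p_upper = 111/120 = 0.925
p_lower = 1/120 = 0.0083
D = 0.925 - 0.0083 = 0.9167

0.9167


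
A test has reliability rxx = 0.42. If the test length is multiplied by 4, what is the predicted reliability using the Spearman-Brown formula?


r_new = (n * rxx) / (1 + (n-1) * rxx)
r_new = (4 * 0.42) / (1 + 3 * 0.42)
r_new = 1.68 / 2.26
r_new = 0.7434

0.7434


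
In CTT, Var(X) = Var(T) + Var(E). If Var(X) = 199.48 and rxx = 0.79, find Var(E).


var_true = rxx * var_obs = 0.79 * 199.48 = 157.5892
var_error = var_obs - var_true
var_error = 199.48 - 157.5892
var_error = 41.8908

41.8908


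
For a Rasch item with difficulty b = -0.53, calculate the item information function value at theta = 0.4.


P = 1/(1+exp(-(0.4--0.53))) = 0.7171
I = P*(1-P) = 0.7171 * 0.2829
I = 0.2029

0.2029


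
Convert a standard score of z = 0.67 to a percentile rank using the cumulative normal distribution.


CDF(z) = 0.5 * (1 + erf(z/sqrt(2)))
erf(0.4738) = 0.4971
CDF = 0.7486
Percentile rank = 0.7486 * 100 = 74.86

74.86


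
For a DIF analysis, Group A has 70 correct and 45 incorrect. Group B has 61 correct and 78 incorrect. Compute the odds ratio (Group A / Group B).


Odds_A = 70/45 = 1.5556
Odds_B = 61/78 = 0.7821
OR = Odds_A / Odds_B = 1.5556 / 0.7821
Exactly, OR = (70 * 78) / (45 * 61) = 5460 / 2745
OR = 1.9891

1.9891


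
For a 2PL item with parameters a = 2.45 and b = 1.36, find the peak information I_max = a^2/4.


For 2PL, max info at theta = b = 1.36
I_max = a^2 / 4 = 2.45^2 / 4
= 6.0025 / 4
I_max = 1.5006

1.5006


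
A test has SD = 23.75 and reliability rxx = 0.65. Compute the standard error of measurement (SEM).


SEM = SD * sqrt(1 - rxx)
SEM = 23.75 * sqrt(1 - 0.65)
SEM = 23.75 * sqrt(0.35) = 23.75 * 0.591608
SEM = 14.0507

14.0507


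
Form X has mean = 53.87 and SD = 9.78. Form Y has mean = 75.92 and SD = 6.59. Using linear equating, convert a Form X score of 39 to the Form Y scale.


slope = SD_Y / SD_X = 6.59 / 9.78 ~ 0.6738
intercept = mean_Y - slope * mean_X = 75.92 - (6.59 / 9.78) * 53.87 ~ 39.6211
Y = slope * X + intercept. To avoid rounding drift from the rounded slope/intercept, evaluate the equivalent form Y = mean_Y + SD_Y * (X - mean_X) / SD_X at full precision:
Y = 75.92 + 6.59 * (39 - 53.87) / 9.78
Y = 75.92 - 6.59 * 14.87 / 9.78
Y = 75.92 - 97.9933 / 9.78
Y = 75.92 - 10.0198
Y = 65.9002

65.9002


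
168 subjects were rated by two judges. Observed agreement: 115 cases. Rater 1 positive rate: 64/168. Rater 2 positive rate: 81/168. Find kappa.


P_o = 115/168 = 0.684524
P_e = (64*81 + 104*87) / 28224 = 0.504252
kappa = (P_o - P_e) / (1 - P_e)
kappa = (0.684524 - 0.504252) / (1 - 0.504252)
kappa = 0.3636

0.3636


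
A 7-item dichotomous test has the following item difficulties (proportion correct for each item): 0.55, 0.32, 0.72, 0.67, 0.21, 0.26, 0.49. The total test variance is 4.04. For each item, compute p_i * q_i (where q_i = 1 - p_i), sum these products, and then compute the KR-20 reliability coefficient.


For each item, compute p_i * q_i:
  Item 1: 0.55 * 0.45 = 0.2475
  Item 2: 0.32 * 0.68 = 0.2176
  Item 3: 0.72 * 0.28 = 0.2016
  Item 4: 0.67 * 0.33 = 0.2211
  Item 5: 0.21 * 0.79 = 0.1659
  Item 6: 0.26 * 0.74 = 0.1924
  Item 7: 0.49 * 0.51 = 0.2499
Sum(p_i * q_i) = 0.2475 + 0.2176 + 0.2016 + 0.2211 + 0.1659 + 0.1924 + 0.2499 = 1.496
KR-20 = (k/(k-1)) * (1 - Sum(p_i*q_i) / Var_total)
= (7/6) * (1 - 1.496/4.04)
= 1.1667 * 0.6297
KR-20 = 0.7347

0.7347


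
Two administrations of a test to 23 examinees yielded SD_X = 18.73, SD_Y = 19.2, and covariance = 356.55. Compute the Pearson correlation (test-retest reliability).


r = cov(X,Y) / (SD_X * SD_Y)
r = 356.55 / (18.73 * 19.2)
r = 356.55 / 359.616
r = 0.9915

0.9915
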